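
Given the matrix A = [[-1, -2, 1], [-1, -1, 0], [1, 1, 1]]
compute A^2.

[[4, 5, 0], [2, 3, -1], [-1, -2, 2]]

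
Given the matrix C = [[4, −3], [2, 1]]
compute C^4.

[[−50, −75], [50, −125]]

C^2 = [[10, −15], [10, −5]]
C^3 = [[10, −45], [30, −35]]
C^4 = [[−50, −75], [50, −125]]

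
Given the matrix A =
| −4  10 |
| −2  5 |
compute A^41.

A² = A (a projection; rank 1, trace 1), so A^41 = A.

[[−4, 10], [−2, 5]]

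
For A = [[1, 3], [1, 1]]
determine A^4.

A^2 = [[4, 6], [2, 4]]
A^3 = [[10, 18], [6, 10]]
A^4 = [[28, 48], [16, 28]]

[[28, 48], [16, 28]]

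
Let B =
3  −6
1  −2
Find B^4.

B² = B (a projection; rank 1, trace 1), so B^4 = B.

[[3, −6], [1, −2]]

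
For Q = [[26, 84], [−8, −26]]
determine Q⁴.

tr Q = 0 and det Q = −4, so the characteristic polynomial is λ² − (0)λ + (−4) with roots −2 and 2.
Eigenvectors give P = [[−3, −7], [1, 2]] with P⁻¹ = [[2, 7], [−1, −3]], and Q = P·diag(−2, 2)·P⁻¹.
Then Q⁴ = P·diag(16, 16)·P⁻¹ = [[−48, −112], [16, 32]] · [[2, 7], [−1, −3]] = [[16, 0], [0, 16]].

[[16, 0], [0, 16]]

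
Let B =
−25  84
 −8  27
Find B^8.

tr B = 2 and det B = −3, so the characteristic polynomial is λ² − (2)λ + (−3) with roots −1 and 3.
Eigenvectors give P = [[7, 3], [2, 1]] with P⁻¹ = [[1, −3], [−2, 7]], and B = P·diag(−1, 3)·P⁻¹.
Then B^8 = P·diag(1, 6561)·P⁻¹ = [[7, 19683], [2, 6561]] · [[1, −3], [−2, 7]] = [[−39359, 137760], [−13120, 45921]].

[[−39359, 137760], [−13120, 45921]]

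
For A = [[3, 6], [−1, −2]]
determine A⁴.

A² = A (a projection; rank 1, trace 1), so A⁴ = A.

[[3, 6], [−1, −2]]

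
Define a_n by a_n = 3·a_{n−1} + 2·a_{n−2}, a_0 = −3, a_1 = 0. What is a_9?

−37674

With companion matrix C = [[3, 2], [1, 0]], [a_n, a_{n−1}]ᵀ = C·[a_{n−1}, a_{n−2}]ᵀ, so [a_9, a_8]ᵀ = C⁸·[a_1, a_0]ᵀ.
C⁸ = [[22363, 12558], [6279, 3526]], giving [a_9, a_8]ᵀ = [[−37674], [−10578]].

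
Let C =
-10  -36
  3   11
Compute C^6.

[[-188, -756], [63, 253]]

tr C = 1 and det C = -2, so the characteristic polynomial is λ² − (1)λ + (-2) with roots 2 and -1.
Eigenvectors give P = [[-3, 4], [1, -1]] with P⁻¹ = [[1, 4], [1, 3]], and C = P·diag(2, -1)·P⁻¹.
Then C^6 = P·diag(64, 1)·P⁻¹ = [[-192, 4], [64, -1]] · [[1, 4], [1, 3]] = [[-188, -756], [63, 253]].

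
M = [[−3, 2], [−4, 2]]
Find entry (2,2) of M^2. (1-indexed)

−4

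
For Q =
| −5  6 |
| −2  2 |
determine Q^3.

tr Q = −3 and det Q = 2, so the characteristic polynomial is λ² − (−3)λ + (2) with roots −2 and −1.
Eigenvectors give P = [[−2, −3], [−1, −2]] with P⁻¹ = [[−2, 3], [1, −2]], and Q = P·diag(−2, −1)·P⁻¹.
Then Q^3 = P·diag(−8, −1)·P⁻¹ = [[16, 3], [8, 2]] · [[−2, 3], [1, −2]] = [[−29, 42], [−14, 20]].

[[−29, 42], [−14, 20]]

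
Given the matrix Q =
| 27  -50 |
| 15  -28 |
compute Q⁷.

[[11703, -23150], [6945, -13762]]

tr Q = -1 and det Q = -6, so the characteristic polynomial is λ² − (-1)λ + (-6) with roots 2 and -3.
Eigenvectors give P = [[2, -5], [1, -3]] with P⁻¹ = [[3, -5], [1, -2]], and Q = P·diag(2, -3)·P⁻¹.
Then Q⁷ = P·diag(128, -2187)·P⁻¹ = [[256, 10935], [128, 6561]] · [[3, -5], [1, -2]] = [[11703, -23150], [6945, -13762]].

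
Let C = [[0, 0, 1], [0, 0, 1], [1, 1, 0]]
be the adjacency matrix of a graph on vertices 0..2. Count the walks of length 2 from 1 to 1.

The number of length-2 walks from vertex 1 to vertex 1 is entry (1,1) of C², where C is the adjacency matrix.
C² = [[1, 1, 0], [1, 1, 0], [0, 0, 2]]

1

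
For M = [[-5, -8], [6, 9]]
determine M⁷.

[[-6557, -8744], [6558, 8745]]

tr M = 4 and det M = 3, so the characteristic polynomial is λ² − (4)λ + (3) with roots 1 and 3.
Eigenvectors give P = [[4, -1], [-3, 1]] with P⁻¹ = [[1, 1], [3, 4]], and M = P·diag(1, 3)·P⁻¹.
Then M⁷ = P·diag(1, 2187)·P⁻¹ = [[4, -2187], [-3, 2187]] · [[1, 1], [3, 4]] = [[-6557, -8744], [6558, 8745]].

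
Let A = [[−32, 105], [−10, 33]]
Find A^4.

tr A = 1 and det A = −6, so the characteristic polynomial is λ² − (1)λ + (−6) with roots 3 and −2.
Eigenvectors give P = [[3, 7], [1, 2]] with P⁻¹ = [[−2, 7], [1, −3]], and A = P·diag(3, −2)·P⁻¹.
Then A^4 = P·diag(81, 16)·P⁻¹ = [[243, 112], [81, 32]] · [[−2, 7], [1, −3]] = [[−374, 1365], [−130, 471]].

[[−374, 1365], [−130, 471]]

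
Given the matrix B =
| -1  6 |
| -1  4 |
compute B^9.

tr B = 3 and det B = 2, so the characteristic polynomial is λ² − (3)λ + (2) with roots 1 and 2.
Eigenvectors give P = [[3, -2], [1, -1]] with P⁻¹ = [[1, -2], [1, -3]], and B = P·diag(1, 2)·P⁻¹.
Then B^9 = P·diag(1, 512)·P⁻¹ = [[3, -1024], [1, -512]] · [[1, -2], [1, -3]] = [[-1021, 3066], [-511, 1534]].

[[-1021, 3066], [-511, 1534]]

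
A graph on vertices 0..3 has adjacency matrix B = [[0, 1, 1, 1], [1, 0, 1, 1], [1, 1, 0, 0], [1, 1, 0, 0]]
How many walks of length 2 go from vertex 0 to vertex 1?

The number of length-2 walks from vertex 0 to vertex 1 is entry (0,1) of B², where B is the adjacency matrix.
B² = [[3, 2, 1, 1], [2, 3, 1, 1], [1, 1, 2, 2], [1, 1, 2, 2]]

2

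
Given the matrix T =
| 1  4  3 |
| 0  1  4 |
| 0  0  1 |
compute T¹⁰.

[[1, 40, 750], [0, 1, 40], [0, 0, 1]]

T = I + N where N = [[0, 4, 3], [0, 0, 4], [0, 0, 0]] is strictly upper-triangular, so N³ = 0.
(I + N)¹⁰ = I + 10·N + 45·N² = [[1, 40, 750], [0, 1, 40], [0, 0, 1]].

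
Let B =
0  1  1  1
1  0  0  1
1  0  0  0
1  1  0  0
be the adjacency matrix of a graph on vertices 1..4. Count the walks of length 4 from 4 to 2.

6

The number of length-4 walks from vertex 4 to vertex 2 is entry (4,2) of B⁴, where B is the adjacency matrix.
B² = [[3, 1, 0, 1], [1, 2, 1, 1], [0, 1, 1, 1], [1, 1, 1, 2]]
B³ = [[2, 4, 3, 4], [4, 2, 1, 3], [3, 1, 0, 1], [4, 3, 1, 2]]
B⁴ = [[11, 6, 2, 6], [6, 7, 4, 6], [2, 4, 3, 4], [6, 6, 4, 7]]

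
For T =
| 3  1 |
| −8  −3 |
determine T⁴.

[[1, 0], [0, 1]]

T² = I (check: tr T = 0 and det T = −1), so T⁴ = I since 4 is even.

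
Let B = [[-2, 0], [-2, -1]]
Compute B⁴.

B² = [[4, 0], [6, 1]]
B³ = [[-8, 0], [-14, -1]]
B⁴ = [[16, 0], [30, 1]]

[[16, 0], [30, 1]]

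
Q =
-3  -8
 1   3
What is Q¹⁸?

Q² = I (check: tr Q = 0 and det Q = -1), so Q¹⁸ = I since 18 is even.

[[1, 0], [0, 1]]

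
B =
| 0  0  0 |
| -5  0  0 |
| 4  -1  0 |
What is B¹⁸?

[[0, 0, 0], [0, 0, 0], [0, 0, 0]]

B is strictly triangular, hence nilpotent: B³ = 0, so B¹⁸ = 0.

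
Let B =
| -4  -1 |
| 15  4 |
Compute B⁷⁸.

B² = I (check: tr B = 0 and det B = -1), so B⁷⁸ = I since 78 is even.

[[1, 0], [0, 1]]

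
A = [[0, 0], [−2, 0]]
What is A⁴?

[[0, 0], [0, 0]]

A is strictly triangular, hence nilpotent: A² = 0, so A⁴ = 0.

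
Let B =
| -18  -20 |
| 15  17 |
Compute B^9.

[[-80268, -80780], [60585, 61097]]

tr B = -1 and det B = -6, so the characteristic polynomial is λ² − (-1)λ + (-6) with roots 2 and -3.
Eigenvectors give P = [[-1, 4], [1, -3]] with P⁻¹ = [[3, 4], [1, 1]], and B = P·diag(2, -3)·P⁻¹.
Then B^9 = P·diag(512, -19683)·P⁻¹ = [[-512, -78732], [512, 59049]] · [[3, 4], [1, 1]] = [[-80268, -80780], [60585, 61097]].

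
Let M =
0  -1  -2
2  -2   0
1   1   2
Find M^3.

[[-4, 0, 0], [0, -4, 0], [0, 0, -4]]

M^2 = [[-4, 0, -4], [-4, 2, -4], [4, -1, 2]]
M^3 = [[-4, 0, 0], [0, -4, 0], [0, 0, -4]]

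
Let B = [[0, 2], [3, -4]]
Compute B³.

[[-24, 44], [66, -112]]

B² = [[6, -8], [-12, 22]]
B³ = [[-24, 44], [66, -112]]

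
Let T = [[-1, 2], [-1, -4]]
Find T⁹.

tr T = -5 and det T = 6, so the characteristic polynomial is λ² − (-5)λ + (6) with roots -2 and -3.
Eigenvectors give P = [[2, -1], [-1, 1]] with P⁻¹ = [[1, 1], [1, 2]], and T = P·diag(-2, -3)·P⁻¹.
Then T⁹ = P·diag(-512, -19683)·P⁻¹ = [[-1024, 19683], [512, -19683]] · [[1, 1], [1, 2]] = [[18659, 38342], [-19171, -38854]].

[[18659, 38342], [-19171, -38854]]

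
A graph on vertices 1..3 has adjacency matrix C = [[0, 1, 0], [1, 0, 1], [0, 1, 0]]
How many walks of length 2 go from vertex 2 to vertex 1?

0

The number of length-2 walks from vertex 2 to vertex 1 is entry (2,1) of C², where C is the adjacency matrix.
C² = [[1, 0, 1], [0, 2, 0], [1, 0, 1]]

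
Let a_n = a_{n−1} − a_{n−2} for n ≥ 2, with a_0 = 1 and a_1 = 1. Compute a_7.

1

With companion matrix T = [[1, −1], [1, 0]], [a_n, a_{n−1}]ᵀ = T·[a_{n−1}, a_{n−2}]ᵀ, so [a_7, a_6]ᵀ = T^6·[a_1, a_0]ᵀ.
T^6 = [[1, 0], [0, 1]], giving [a_7, a_6]ᵀ = [[1], [1]].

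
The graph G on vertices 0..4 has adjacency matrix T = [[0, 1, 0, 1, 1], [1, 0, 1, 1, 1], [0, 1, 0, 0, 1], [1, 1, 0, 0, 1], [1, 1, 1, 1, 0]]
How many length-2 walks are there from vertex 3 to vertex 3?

3

The number of length-2 walks from vertex 3 to vertex 3 is entry (3,3) of T², where T is the adjacency matrix.
T² = [[3, 2, 2, 2, 2], [2, 4, 1, 2, 3], [2, 1, 2, 2, 1], [2, 2, 2, 3, 2], [2, 3, 1, 2, 4]]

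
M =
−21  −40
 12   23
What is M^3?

tr M = 2 and det M = −3, so the characteristic polynomial is λ² − (2)λ + (−3) with roots −1 and 3.
Eigenvectors give P = [[−2, −5], [1, 3]] with P⁻¹ = [[−3, −5], [1, 2]], and M = P·diag(−1, 3)·P⁻¹.
Then M^3 = P·diag(−1, 27)·P⁻¹ = [[2, −135], [−1, 81]] · [[−3, −5], [1, 2]] = [[−141, −280], [84, 167]].

[[−141, −280], [84, 167]]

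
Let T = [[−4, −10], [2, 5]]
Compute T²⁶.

T² = T (a projection; rank 1, trace 1), so T²⁶ = T.

[[−4, −10], [2, 5]]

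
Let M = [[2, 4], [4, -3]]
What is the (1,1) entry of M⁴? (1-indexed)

416

M² = [[20, -4], [-4, 25]]
M³ = [[24, 92], [92, -91]]
M⁴ = [[416, -180], [-180, 641]]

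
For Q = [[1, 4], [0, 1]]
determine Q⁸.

Q = I + N where N = [[0, 4], [0, 0]] is strictly upper-triangular, so N² = 0.
(I + N)⁸ = I + 8·N = [[1, 32], [0, 1]].

[[1, 32], [0, 1]]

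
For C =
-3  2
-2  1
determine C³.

C² = [[5, -4], [4, -3]]
C³ = [[-7, 6], [-6, 5]]

[[-7, 6], [-6, 5]]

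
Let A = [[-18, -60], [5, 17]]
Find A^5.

[[-1068, -3300], [275, 857]]

tr A = -1 and det A = -6, so the characteristic polynomial is λ² − (-1)λ + (-6) with roots 2 and -3.
Eigenvectors give P = [[-3, 4], [1, -1]] with P⁻¹ = [[1, 4], [1, 3]], and A = P·diag(2, -3)·P⁻¹.
Then A^5 = P·diag(32, -243)·P⁻¹ = [[-96, -972], [32, 243]] · [[1, 4], [1, 3]] = [[-1068, -3300], [275, 857]].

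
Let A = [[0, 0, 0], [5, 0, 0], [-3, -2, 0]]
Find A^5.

[[0, 0, 0], [0, 0, 0], [0, 0, 0]]

A is strictly triangular, hence nilpotent: A^3 = 0, so A^5 = 0.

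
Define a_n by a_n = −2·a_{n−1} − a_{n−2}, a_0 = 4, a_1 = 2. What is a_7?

With companion matrix A = [[−2, −1], [1, 0]], [a_n, a_{n−1}]ᵀ = A·[a_{n−1}, a_{n−2}]ᵀ, so [a_7, a_6]ᵀ = A^6·[a_1, a_0]ᵀ.
A^6 = [[7, 6], [−6, −5]], giving [a_7, a_6]ᵀ = [[38], [−32]].

38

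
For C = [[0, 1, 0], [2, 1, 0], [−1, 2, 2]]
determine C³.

[[2, 3, 0], [6, 5, 0], [6, 15, 8]]

C² = [[2, 1, 0], [2, 3, 0], [2, 5, 4]]
C³ = [[2, 3, 0], [6, 5, 0], [6, 15, 8]]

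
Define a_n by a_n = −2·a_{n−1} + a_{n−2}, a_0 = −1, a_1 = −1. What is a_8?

With companion matrix T = [[−2, 1], [1, 0]], [a_n, a_{n−1}]ᵀ = T·[a_{n−1}, a_{n−2}]ᵀ, so [a_8, a_7]ᵀ = T⁷·[a_1, a_0]ᵀ.
T⁷ = [[−408, 169], [169, −70]], giving [a_8, a_7]ᵀ = [[239], [−99]].

239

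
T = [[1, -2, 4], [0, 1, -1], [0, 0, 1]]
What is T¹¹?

[[1, -22, 154], [0, 1, -11], [0, 0, 1]]

T = I + N where N = [[0, -2, 4], [0, 0, -1], [0, 0, 0]] is strictly upper-triangular, so N³ = 0.
(I + N)¹¹ = I + 11·N + 55·N² = [[1, -22, 154], [0, 1, -11], [0, 0, 1]].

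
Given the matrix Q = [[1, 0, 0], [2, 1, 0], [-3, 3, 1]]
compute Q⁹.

Q = I + N where N = [[0, 0, 0], [2, 0, 0], [-3, 3, 0]] is strictly lower-triangular, so N³ = 0.
(I + N)⁹ = I + 9·N + 36·N² = [[1, 0, 0], [18, 1, 0], [189, 27, 1]].

[[1, 0, 0], [18, 1, 0], [189, 27, 1]]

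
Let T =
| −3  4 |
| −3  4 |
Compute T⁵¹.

[[−3, 4], [−3, 4]]

T² = T (a projection; rank 1, trace 1), so T⁵¹ = T.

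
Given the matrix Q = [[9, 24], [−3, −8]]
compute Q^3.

Q² = Q (a projection; rank 1, trace 1), so Q^3 = Q.

[[9, 24], [−3, −8]]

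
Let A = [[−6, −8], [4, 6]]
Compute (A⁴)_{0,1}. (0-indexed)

0

tr A = 0 and det A = −4, so the characteristic polynomial is λ² − (0)λ + (−4) with roots −2 and 2.
Eigenvectors give P = [[2, 1], [−1, −1]] with P⁻¹ = [[1, 1], [−1, −2]], and A = P·diag(−2, 2)·P⁻¹.
Then A⁴ = P·diag(16, 16)·P⁻¹ = [[32, 16], [−16, −16]] · [[1, 1], [−1, −2]] = [[16, 0], [0, 16]].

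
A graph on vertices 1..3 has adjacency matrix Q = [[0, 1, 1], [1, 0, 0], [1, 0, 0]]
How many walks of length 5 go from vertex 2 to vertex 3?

The number of length-5 walks from vertex 2 to vertex 3 is entry (2,3) of Q⁵, where Q is the adjacency matrix.
Q² = [[2, 0, 0], [0, 1, 1], [0, 1, 1]]
Q³ = [[0, 2, 2], [2, 0, 0], [2, 0, 0]]
Q⁴ = [[4, 0, 0], [0, 2, 2], [0, 2, 2]]
Q⁵ = [[0, 4, 4], [4, 0, 0], [4, 0, 0]]

0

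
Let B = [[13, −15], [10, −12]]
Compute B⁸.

tr B = 1 and det B = −6, so the characteristic polynomial is λ² − (1)λ + (−6) with roots 3 and −2.
Eigenvectors give P = [[−3, −1], [−2, −1]] with P⁻¹ = [[−1, 1], [2, −3]], and B = P·diag(3, −2)·P⁻¹.
Then B⁸ = P·diag(6561, 256)·P⁻¹ = [[−19683, −256], [−13122, −256]] · [[−1, 1], [2, −3]] = [[19171, −18915], [12610, −12354]].

[[19171, −18915], [12610, −12354]]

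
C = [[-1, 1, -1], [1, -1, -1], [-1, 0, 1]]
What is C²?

[[3, -2, -1], [-1, 2, -1], [0, -1, 2]]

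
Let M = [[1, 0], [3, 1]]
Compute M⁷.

M = I + N where N = [[0, 0], [3, 0]] is strictly lower-triangular, so N² = 0.
(I + N)⁷ = I + 7·N = [[1, 0], [21, 1]].

[[1, 0], [21, 1]]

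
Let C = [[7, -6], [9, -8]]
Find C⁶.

tr C = -1 and det C = -2, so the characteristic polynomial is λ² − (-1)λ + (-2) with roots -2 and 1.
Eigenvectors give P = [[-2, 1], [-3, 1]] with P⁻¹ = [[1, -1], [3, -2]], and C = P·diag(-2, 1)·P⁻¹.
Then C⁶ = P·diag(64, 1)·P⁻¹ = [[-128, 1], [-192, 1]] · [[1, -1], [3, -2]] = [[-125, 126], [-189, 190]].

[[-125, 126], [-189, 190]]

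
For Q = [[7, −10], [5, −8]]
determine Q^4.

[[−49, 130], [−65, 146]]

tr Q = −1 and det Q = −6, so the characteristic polynomial is λ² − (−1)λ + (−6) with roots −3 and 2.
Eigenvectors give P = [[1, 2], [1, 1]] with P⁻¹ = [[−1, 2], [1, −1]], and Q = P·diag(−3, 2)·P⁻¹.
Then Q^4 = P·diag(81, 16)·P⁻¹ = [[81, 32], [81, 16]] · [[−1, 2], [1, −1]] = [[−49, 130], [−65, 146]].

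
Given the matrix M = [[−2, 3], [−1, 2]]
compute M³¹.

[[−2, 3], [−1, 2]]

M² = I (check: tr M = 0 and det M = −1), so M³¹ = M since 31 is odd.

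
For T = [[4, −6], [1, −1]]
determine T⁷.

[[382, −762], [127, −253]]

tr T = 3 and det T = 2, so the characteristic polynomial is λ² − (3)λ + (2) with roots 1 and 2.
Eigenvectors give P = [[−2, 3], [−1, 1]] with P⁻¹ = [[1, −3], [1, −2]], and T = P·diag(1, 2)·P⁻¹.
Then T⁷ = P·diag(1, 128)·P⁻¹ = [[−2, 384], [−1, 128]] · [[1, −3], [1, −2]] = [[382, −762], [127, −253]].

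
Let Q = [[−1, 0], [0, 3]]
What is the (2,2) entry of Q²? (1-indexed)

9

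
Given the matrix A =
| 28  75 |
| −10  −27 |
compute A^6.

[[4054, 9975], [−1330, −3261]]

tr A = 1 and det A = −6, so the characteristic polynomial is λ² − (1)λ + (−6) with roots −2 and 3.
Eigenvectors give P = [[5, −3], [−2, 1]] with P⁻¹ = [[−1, −3], [−2, −5]], and A = P·diag(−2, 3)·P⁻¹.
Then A^6 = P·diag(64, 729)·P⁻¹ = [[320, −2187], [−128, 729]] · [[−1, −3], [−2, −5]] = [[4054, 9975], [−1330, −3261]].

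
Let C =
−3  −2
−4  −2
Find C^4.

C^2 = [[17, 10], [20, 12]]
C^3 = [[−91, −54], [−108, −64]]
C^4 = [[489, 290], [580, 344]]

[[489, 290], [580, 344]]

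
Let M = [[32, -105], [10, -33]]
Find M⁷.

[[14018, -48615], [4630, -16077]]

tr M = -1 and det M = -6, so the characteristic polynomial is λ² − (-1)λ + (-6) with roots -3 and 2.
Eigenvectors give P = [[3, 7], [1, 2]] with P⁻¹ = [[-2, 7], [1, -3]], and M = P·diag(-3, 2)·P⁻¹.
Then M⁷ = P·diag(-2187, 128)·P⁻¹ = [[-6561, 896], [-2187, 256]] · [[-2, 7], [1, -3]] = [[14018, -48615], [4630, -16077]].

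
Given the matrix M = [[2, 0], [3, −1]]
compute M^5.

tr M = 1 and det M = −2, so the characteristic polynomial is λ² − (1)λ + (−2) with roots −1 and 2.
Eigenvectors give P = [[0, −1], [−1, −1]] with P⁻¹ = [[1, −1], [−1, 0]], and M = P·diag(−1, 2)·P⁻¹.
Then M^5 = P·diag(−1, 32)·P⁻¹ = [[0, −32], [1, −32]] · [[1, −1], [−1, 0]] = [[32, 0], [33, −1]].

[[32, 0], [33, −1]]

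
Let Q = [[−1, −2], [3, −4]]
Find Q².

[[−5, 10], [−15, 10]]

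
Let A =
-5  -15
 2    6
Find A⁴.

A² = A (a projection; rank 1, trace 1), so A⁴ = A.

[[-5, -15], [2, 6]]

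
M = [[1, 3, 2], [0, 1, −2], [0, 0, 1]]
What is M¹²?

M = I + N where N = [[0, 3, 2], [0, 0, −2], [0, 0, 0]] is strictly upper-triangular, so N³ = 0.
(I + N)¹² = I + 12·N + 66·N² = [[1, 36, −372], [0, 1, −24], [0, 0, 1]].

[[1, 36, −372], [0, 1, −24], [0, 0, 1]]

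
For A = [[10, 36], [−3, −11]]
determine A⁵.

[[100, 396], [−33, −131]]

tr A = −1 and det A = −2, so the characteristic polynomial is λ² − (−1)λ + (−2) with roots 1 and −2.
Eigenvectors give P = [[4, −3], [−1, 1]] with P⁻¹ = [[1, 3], [1, 4]], and A = P·diag(1, −2)·P⁻¹.
Then A⁵ = P·diag(1, −32)·P⁻¹ = [[4, 96], [−1, −32]] · [[1, 3], [1, 4]] = [[100, 396], [−33, −131]].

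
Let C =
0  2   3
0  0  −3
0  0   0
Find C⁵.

[[0, 0, 0], [0, 0, 0], [0, 0, 0]]

C is strictly triangular, hence nilpotent: C³ = 0, so C⁵ = 0.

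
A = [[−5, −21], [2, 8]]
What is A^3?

tr A = 3 and det A = 2, so the characteristic polynomial is λ² − (3)λ + (2) with roots 1 and 2.
Eigenvectors give P = [[−7, −3], [2, 1]] with P⁻¹ = [[−1, −3], [2, 7]], and A = P·diag(1, 2)·P⁻¹.
Then A^3 = P·diag(1, 8)·P⁻¹ = [[−7, −24], [2, 8]] · [[−1, −3], [2, 7]] = [[−41, −147], [14, 50]].

[[−41, −147], [14, 50]]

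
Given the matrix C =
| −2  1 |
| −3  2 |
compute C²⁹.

C² = I (check: tr C = 0 and det C = −1), so C²⁹ = C since 29 is odd.

[[−2, 1], [−3, 2]]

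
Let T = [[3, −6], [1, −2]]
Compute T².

[[3, −6], [1, −2]]

T² = T (a projection; rank 1, trace 1), so T² = T.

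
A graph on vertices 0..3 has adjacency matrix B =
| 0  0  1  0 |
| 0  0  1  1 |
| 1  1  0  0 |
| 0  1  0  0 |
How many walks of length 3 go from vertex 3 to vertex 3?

0

The number of length-3 walks from vertex 3 to vertex 3 is entry (3,3) of B^3, where B is the adjacency matrix.
B^2 = [[1, 1, 0, 0], [1, 2, 0, 0], [0, 0, 2, 1], [0, 0, 1, 1]]
B^3 = [[0, 0, 2, 1], [0, 0, 3, 2], [2, 3, 0, 0], [1, 2, 0, 0]]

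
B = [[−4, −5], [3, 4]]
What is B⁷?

B² = I (check: tr B = 0 and det B = −1), so B⁷ = B since 7 is odd.

[[−4, −5], [3, 4]]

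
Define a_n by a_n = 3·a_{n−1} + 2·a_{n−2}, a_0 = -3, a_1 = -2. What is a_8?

-23136

With companion matrix A = [[3, 2], [1, 0]], [a_n, a_{n−1}]ᵀ = A·[a_{n−1}, a_{n−2}]ᵀ, so [a_8, a_7]ᵀ = A⁷·[a_1, a_0]ᵀ.
A⁷ = [[6279, 3526], [1763, 990]], giving [a_8, a_7]ᵀ = [[-23136], [-6496]].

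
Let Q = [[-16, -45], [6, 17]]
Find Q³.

tr Q = 1 and det Q = -2, so the characteristic polynomial is λ² − (1)λ + (-2) with roots 2 and -1.
Eigenvectors give P = [[-5, 3], [2, -1]] with P⁻¹ = [[1, 3], [2, 5]], and Q = P·diag(2, -1)·P⁻¹.
Then Q³ = P·diag(8, -1)·P⁻¹ = [[-40, -3], [16, 1]] · [[1, 3], [2, 5]] = [[-46, -135], [18, 53]].

[[-46, -135], [18, 53]]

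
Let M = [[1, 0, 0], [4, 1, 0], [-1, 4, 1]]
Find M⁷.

M = I + N where N = [[0, 0, 0], [4, 0, 0], [-1, 4, 0]] is strictly lower-triangular, so N³ = 0.
(I + N)⁷ = I + 7·N + 21·N² = [[1, 0, 0], [28, 1, 0], [329, 28, 1]].

[[1, 0, 0], [28, 1, 0], [329, 28, 1]]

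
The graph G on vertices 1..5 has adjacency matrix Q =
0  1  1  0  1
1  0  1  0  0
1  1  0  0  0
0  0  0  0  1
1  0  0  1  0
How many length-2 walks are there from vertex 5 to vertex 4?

The number of length-2 walks from vertex 5 to vertex 4 is entry (5,4) of Q^2, where Q is the adjacency matrix.
Q^2 = [[3, 1, 1, 1, 0], [1, 2, 1, 0, 1], [1, 1, 2, 0, 1], [1, 0, 0, 1, 0], [0, 1, 1, 0, 2]]

0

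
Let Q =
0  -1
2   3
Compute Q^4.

tr Q = 3 and det Q = 2, so the characteristic polynomial is λ² − (3)λ + (2) with roots 2 and 1.
Eigenvectors give P = [[1, -1], [-2, 1]] with P⁻¹ = [[-1, -1], [-2, -1]], and Q = P·diag(2, 1)·P⁻¹.
Then Q^4 = P·diag(16, 1)·P⁻¹ = [[16, -1], [-32, 1]] · [[-1, -1], [-2, -1]] = [[-14, -15], [30, 31]].

[[-14, -15], [30, 31]]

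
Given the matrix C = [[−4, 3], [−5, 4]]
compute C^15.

C² = I (check: tr C = 0 and det C = −1), so C^15 = C since 15 is odd.

[[−4, 3], [−5, 4]]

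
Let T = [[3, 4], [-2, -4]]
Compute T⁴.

T² = [[1, -4], [2, 8]]
T³ = [[11, 20], [-10, -24]]
T⁴ = [[-7, -36], [18, 56]]

[[-7, -36], [18, 56]]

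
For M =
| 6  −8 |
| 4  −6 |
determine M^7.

tr M = 0 and det M = −4, so the characteristic polynomial is λ² − (0)λ + (−4) with roots −2 and 2.
Eigenvectors give P = [[1, 2], [1, 1]] with P⁻¹ = [[−1, 2], [1, −1]], and M = P·diag(−2, 2)·P⁻¹.
Then M^7 = P·diag(−128, 128)·P⁻¹ = [[−128, 256], [−128, 128]] · [[−1, 2], [1, −1]] = [[384, −512], [256, −384]].

[[384, −512], [256, −384]]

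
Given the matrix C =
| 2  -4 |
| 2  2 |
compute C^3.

C^2 = [[-4, -16], [8, -4]]
C^3 = [[-40, -16], [8, -40]]

[[-40, -16], [8, -40]]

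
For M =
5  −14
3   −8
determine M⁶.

[[−377, 882], [−189, 442]]

tr M = −3 and det M = 2, so the characteristic polynomial is λ² − (−3)λ + (2) with roots −2 and −1.
Eigenvectors give P = [[−2, −7], [−1, −3]] with P⁻¹ = [[3, −7], [−1, 2]], and M = P·diag(−2, −1)·P⁻¹.
Then M⁶ = P·diag(64, 1)·P⁻¹ = [[−128, −7], [−64, −3]] · [[3, −7], [−1, 2]] = [[−377, 882], [−189, 442]].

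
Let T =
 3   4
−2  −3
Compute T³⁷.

[[3, 4], [−2, −3]]

T² = I (check: tr T = 0 and det T = −1), so T³⁷ = T since 37 is odd.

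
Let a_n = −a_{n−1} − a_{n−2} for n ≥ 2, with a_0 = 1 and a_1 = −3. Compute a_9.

With companion matrix Q = [[−1, −1], [1, 0]], [a_n, a_{n−1}]ᵀ = Q·[a_{n−1}, a_{n−2}]ᵀ, so [a_9, a_8]ᵀ = Q⁸·[a_1, a_0]ᵀ.
Q⁸ = [[0, 1], [−1, −1]], giving [a_9, a_8]ᵀ = [[1], [2]].

1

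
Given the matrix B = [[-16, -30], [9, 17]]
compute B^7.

tr B = 1 and det B = -2, so the characteristic polynomial is λ² − (1)λ + (-2) with roots -1 and 2.
Eigenvectors give P = [[-2, 5], [1, -3]] with P⁻¹ = [[-3, -5], [-1, -2]], and B = P·diag(-1, 2)·P⁻¹.
Then B^7 = P·diag(-1, 128)·P⁻¹ = [[2, 640], [-1, -384]] · [[-3, -5], [-1, -2]] = [[-646, -1290], [387, 773]].

[[-646, -1290], [387, 773]]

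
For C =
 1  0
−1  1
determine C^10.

C = I + N where N = [[0, 0], [−1, 0]] is strictly lower-triangular, so N^2 = 0.
(I + N)^10 = I + 10·N = [[1, 0], [−10, 1]].

[[1, 0], [−10, 1]]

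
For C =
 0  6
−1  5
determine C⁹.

tr C = 5 and det C = 6, so the characteristic polynomial is λ² − (5)λ + (6) with roots 2 and 3.
Eigenvectors give P = [[3, 2], [1, 1]] with P⁻¹ = [[1, −2], [−1, 3]], and C = P·diag(2, 3)·P⁻¹.
Then C⁹ = P·diag(512, 19683)·P⁻¹ = [[1536, 39366], [512, 19683]] · [[1, −2], [−1, 3]] = [[−37830, 115026], [−19171, 58025]].

[[−37830, 115026], [−19171, 58025]]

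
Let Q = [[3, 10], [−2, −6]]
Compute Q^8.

tr Q = −3 and det Q = 2, so the characteristic polynomial is λ² − (−3)λ + (2) with roots −2 and −1.
Eigenvectors give P = [[−2, 5], [1, −2]] with P⁻¹ = [[2, 5], [1, 2]], and Q = P·diag(−2, −1)·P⁻¹.
Then Q^8 = P·diag(256, 1)·P⁻¹ = [[−512, 5], [256, −2]] · [[2, 5], [1, 2]] = [[−1019, −2550], [510, 1276]].

[[−1019, −2550], [510, 1276]]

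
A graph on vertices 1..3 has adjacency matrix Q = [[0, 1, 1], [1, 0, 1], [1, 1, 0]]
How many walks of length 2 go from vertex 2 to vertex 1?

1

The number of length-2 walks from vertex 2 to vertex 1 is entry (2,1) of Q², where Q is the adjacency matrix.
Q² = [[2, 1, 1], [1, 2, 1], [1, 1, 2]]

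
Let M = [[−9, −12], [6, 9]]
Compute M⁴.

tr M = 0 and det M = −9, so the characteristic polynomial is λ² − (0)λ + (−9) with roots 3 and −3.
Eigenvectors give P = [[1, −2], [−1, 1]] with P⁻¹ = [[−1, −2], [−1, −1]], and M = P·diag(3, −3)·P⁻¹.
Then M⁴ = P·diag(81, 81)·P⁻¹ = [[81, −162], [−81, 81]] · [[−1, −2], [−1, −1]] = [[81, 0], [0, 81]].

[[81, 0], [0, 81]]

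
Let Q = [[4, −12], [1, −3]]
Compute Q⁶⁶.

Q² = Q (a projection; rank 1, trace 1), so Q⁶⁶ = Q.

[[4, −12], [1, −3]]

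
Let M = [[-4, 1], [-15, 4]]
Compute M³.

M² = I (check: tr M = 0 and det M = -1), so M³ = M since 3 is odd.

[[-4, 1], [-15, 4]]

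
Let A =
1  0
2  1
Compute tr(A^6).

A = I + N where N = [[0, 0], [2, 0]] is strictly lower-triangular, so N^2 = 0.
(I + N)^6 = I + 6·N = [[1, 0], [12, 1]].

2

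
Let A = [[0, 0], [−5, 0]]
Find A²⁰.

A is strictly triangular, hence nilpotent: A² = 0, so A²⁰ = 0.

[[0, 0], [0, 0]]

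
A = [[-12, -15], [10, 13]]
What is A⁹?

tr A = 1 and det A = -6, so the characteristic polynomial is λ² − (1)λ + (-6) with roots 3 and -2.
Eigenvectors give P = [[1, -3], [-1, 2]] with P⁻¹ = [[-2, -3], [-1, -1]], and A = P·diag(3, -2)·P⁻¹.
Then A⁹ = P·diag(19683, -512)·P⁻¹ = [[19683, 1536], [-19683, -1024]] · [[-2, -3], [-1, -1]] = [[-40902, -60585], [40390, 60073]].

[[-40902, -60585], [40390, 60073]]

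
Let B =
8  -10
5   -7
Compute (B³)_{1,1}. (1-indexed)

62

tr B = 1 and det B = -6, so the characteristic polynomial is λ² − (1)λ + (-6) with roots -2 and 3.
Eigenvectors give P = [[1, 2], [1, 1]] with P⁻¹ = [[-1, 2], [1, -1]], and B = P·diag(-2, 3)·P⁻¹.
Then B³ = P·diag(-8, 27)·P⁻¹ = [[-8, 54], [-8, 27]] · [[-1, 2], [1, -1]] = [[62, -70], [35, -43]].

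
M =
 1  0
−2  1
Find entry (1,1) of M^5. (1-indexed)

M = I + N where N = [[0, 0], [−2, 0]] is strictly lower-triangular, so N^2 = 0.
(I + N)^5 = I + 5·N = [[1, 0], [−10, 1]].

1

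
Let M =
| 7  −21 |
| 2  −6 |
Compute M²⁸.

M² = M (a projection; rank 1, trace 1), so M²⁸ = M.

[[7, −21], [2, −6]]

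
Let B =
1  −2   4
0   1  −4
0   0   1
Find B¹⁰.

[[1, −20, 400], [0, 1, −40], [0, 0, 1]]

B = I + N where N = [[0, −2, 4], [0, 0, −4], [0, 0, 0]] is strictly upper-triangular, so N³ = 0.
(I + N)¹⁰ = I + 10·N + 45·N² = [[1, −20, 400], [0, 1, −40], [0, 0, 1]].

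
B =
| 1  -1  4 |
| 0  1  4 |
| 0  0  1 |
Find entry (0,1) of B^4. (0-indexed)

B = I + N where N = [[0, -1, 4], [0, 0, 4], [0, 0, 0]] is strictly upper-triangular, so N^3 = 0.
(I + N)^4 = I + 4·N + 6·N^2 = [[1, -4, -8], [0, 1, 16], [0, 0, 1]].

-4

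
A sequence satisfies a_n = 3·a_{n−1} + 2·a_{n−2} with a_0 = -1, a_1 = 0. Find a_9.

With companion matrix M = [[3, 2], [1, 0]], [a_n, a_{n−1}]ᵀ = M·[a_{n−1}, a_{n−2}]ᵀ, so [a_9, a_8]ᵀ = M⁸·[a_1, a_0]ᵀ.
M⁸ = [[22363, 12558], [6279, 3526]], giving [a_9, a_8]ᵀ = [[-12558], [-3526]].

-12558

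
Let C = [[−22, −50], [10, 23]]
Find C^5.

tr C = 1 and det C = −6, so the characteristic polynomial is λ² − (1)λ + (−6) with roots −2 and 3.
Eigenvectors give P = [[5, −2], [−2, 1]] with P⁻¹ = [[1, 2], [2, 5]], and C = P·diag(−2, 3)·P⁻¹.
Then C^5 = P·diag(−32, 243)·P⁻¹ = [[−160, −486], [64, 243]] · [[1, 2], [2, 5]] = [[−1132, −2750], [550, 1343]].

[[−1132, −2750], [550, 1343]]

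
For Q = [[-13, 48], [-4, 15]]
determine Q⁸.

[[-19679, 78720], [-6560, 26241]]

tr Q = 2 and det Q = -3, so the characteristic polynomial is λ² − (2)λ + (-3) with roots -1 and 3.
Eigenvectors give P = [[4, 3], [1, 1]] with P⁻¹ = [[1, -3], [-1, 4]], and Q = P·diag(-1, 3)·P⁻¹.
Then Q⁸ = P·diag(1, 6561)·P⁻¹ = [[4, 19683], [1, 6561]] · [[1, -3], [-1, 4]] = [[-19679, 78720], [-6560, 26241]].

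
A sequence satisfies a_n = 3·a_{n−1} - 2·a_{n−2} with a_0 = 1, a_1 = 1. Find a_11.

With companion matrix B = [[3, -2], [1, 0]], [a_n, a_{n−1}]ᵀ = B·[a_{n−1}, a_{n−2}]ᵀ, so [a_11, a_10]ᵀ = B¹⁰·[a_1, a_0]ᵀ.
B¹⁰ = [[2047, -2046], [1023, -1022]], giving [a_11, a_10]ᵀ = [[1], [1]].

1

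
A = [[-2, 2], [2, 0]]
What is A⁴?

[[80, -48], [-48, 32]]

A² = [[8, -4], [-4, 4]]
A³ = [[-24, 16], [16, -8]]
A⁴ = [[80, -48], [-48, 32]]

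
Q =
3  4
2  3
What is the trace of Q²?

34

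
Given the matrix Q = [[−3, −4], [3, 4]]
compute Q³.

Q² = Q (a projection; rank 1, trace 1), so Q³ = Q.

[[−3, −4], [3, 4]]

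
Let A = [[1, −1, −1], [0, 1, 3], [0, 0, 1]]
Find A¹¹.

[[1, −11, −176], [0, 1, 33], [0, 0, 1]]

A = I + N where N = [[0, −1, −1], [0, 0, 3], [0, 0, 0]] is strictly upper-triangular, so N³ = 0.
(I + N)¹¹ = I + 11·N + 55·N² = [[1, −11, −176], [0, 1, 33], [0, 0, 1]].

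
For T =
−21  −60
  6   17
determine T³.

[[−261, −780], [78, 233]]

tr T = −4 and det T = 3, so the characteristic polynomial is λ² − (−4)λ + (3) with roots −3 and −1.
Eigenvectors give P = [[10, −3], [−3, 1]] with P⁻¹ = [[1, 3], [3, 10]], and T = P·diag(−3, −1)·P⁻¹.
Then T³ = P·diag(−27, −1)·P⁻¹ = [[−270, 3], [81, −1]] · [[1, 3], [3, 10]] = [[−261, −780], [78, 233]].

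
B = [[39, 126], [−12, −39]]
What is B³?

tr B = 0 and det B = −9, so the characteristic polynomial is λ² − (0)λ + (−9) with roots 3 and −3.
Eigenvectors give P = [[−7, 3], [2, −1]] with P⁻¹ = [[−1, −3], [−2, −7]], and B = P·diag(3, −3)·P⁻¹.
Then B³ = P·diag(27, −27)·P⁻¹ = [[−189, −81], [54, 27]] · [[−1, −3], [−2, −7]] = [[351, 1134], [−108, −351]].

[[351, 1134], [−108, −351]]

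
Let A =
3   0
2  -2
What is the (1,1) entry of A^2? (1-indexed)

9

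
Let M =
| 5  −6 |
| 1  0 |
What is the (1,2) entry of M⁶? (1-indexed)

−3990

tr M = 5 and det M = 6, so the characteristic polynomial is λ² − (5)λ + (6) with roots 3 and 2.
Eigenvectors give P = [[−3, −2], [−1, −1]] with P⁻¹ = [[−1, 2], [1, −3]], and M = P·diag(3, 2)·P⁻¹.
Then M⁶ = P·diag(729, 64)·P⁻¹ = [[−2187, −128], [−729, −64]] · [[−1, 2], [1, −3]] = [[2059, −3990], [665, −1266]].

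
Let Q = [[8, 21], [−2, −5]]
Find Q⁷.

[[890, 2667], [−254, −761]]

tr Q = 3 and det Q = 2, so the characteristic polynomial is λ² − (3)λ + (2) with roots 1 and 2.
Eigenvectors give P = [[−3, −7], [1, 2]] with P⁻¹ = [[2, 7], [−1, −3]], and Q = P·diag(1, 2)·P⁻¹.
Then Q⁷ = P·diag(1, 128)·P⁻¹ = [[−3, −896], [1, 256]] · [[2, 7], [−1, −3]] = [[890, 2667], [−254, −761]].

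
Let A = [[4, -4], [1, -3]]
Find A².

[[12, -4], [1, 5]]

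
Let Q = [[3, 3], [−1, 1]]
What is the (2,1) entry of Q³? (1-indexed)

−10

Q² = [[6, 12], [−4, −2]]
Q³ = [[6, 30], [−10, −14]]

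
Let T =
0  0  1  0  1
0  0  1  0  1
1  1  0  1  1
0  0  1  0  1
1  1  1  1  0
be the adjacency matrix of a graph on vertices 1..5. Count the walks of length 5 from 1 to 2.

26

The number of length-5 walks from vertex 1 to vertex 2 is entry (1,2) of T^5, where T is the adjacency matrix.
T^2 = [[2, 2, 1, 2, 1], [2, 2, 1, 2, 1], [1, 1, 4, 1, 3], [2, 2, 1, 2, 1], [1, 1, 3, 1, 4]]
T^3 = [[2, 2, 7, 2, 7], [2, 2, 7, 2, 7], [7, 7, 6, 7, 7], [2, 2, 7, 2, 7], [7, 7, 7, 7, 6]]
T^4 = [[14, 14, 13, 14, 13], [14, 14, 13, 14, 13], [13, 13, 28, 13, 27], [14, 14, 13, 14, 13], [13, 13, 27, 13, 28]]
T^5 = [[26, 26, 55, 26, 55], [26, 26, 55, 26, 55], [55, 55, 66, 55, 67], [26, 26, 55, 26, 55], [55, 55, 67, 55, 66]]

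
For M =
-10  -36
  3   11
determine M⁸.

tr M = 1 and det M = -2, so the characteristic polynomial is λ² − (1)λ + (-2) with roots -1 and 2.
Eigenvectors give P = [[4, -3], [-1, 1]] with P⁻¹ = [[1, 3], [1, 4]], and M = P·diag(-1, 2)·P⁻¹.
Then M⁸ = P·diag(1, 256)·P⁻¹ = [[4, -768], [-1, 256]] · [[1, 3], [1, 4]] = [[-764, -3060], [255, 1021]].

[[-764, -3060], [255, 1021]]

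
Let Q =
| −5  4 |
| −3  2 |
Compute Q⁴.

[[61, −60], [45, −44]]

tr Q = −3 and det Q = 2, so the characteristic polynomial is λ² − (−3)λ + (2) with roots −1 and −2.
Eigenvectors give P = [[1, −4], [1, −3]] with P⁻¹ = [[−3, 4], [−1, 1]], and Q = P·diag(−1, −2)·P⁻¹.
Then Q⁴ = P·diag(1, 16)·P⁻¹ = [[1, −64], [1, −48]] · [[−3, 4], [−1, 1]] = [[61, −60], [45, −44]].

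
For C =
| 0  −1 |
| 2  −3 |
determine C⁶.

[[−62, 63], [−126, 127]]

tr C = −3 and det C = 2, so the characteristic polynomial is λ² − (−3)λ + (2) with roots −1 and −2.
Eigenvectors give P = [[1, −1], [1, −2]] with P⁻¹ = [[2, −1], [1, −1]], and C = P·diag(−1, −2)·P⁻¹.
Then C⁶ = P·diag(1, 64)·P⁻¹ = [[1, −64], [1, −128]] · [[2, −1], [1, −1]] = [[−62, 63], [−126, 127]].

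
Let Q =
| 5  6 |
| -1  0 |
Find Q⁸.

[[19171, 37830], [-6305, -12354]]

tr Q = 5 and det Q = 6, so the characteristic polynomial is λ² − (5)λ + (6) with roots 3 and 2.
Eigenvectors give P = [[3, -2], [-1, 1]] with P⁻¹ = [[1, 2], [1, 3]], and Q = P·diag(3, 2)·P⁻¹.
Then Q⁸ = P·diag(6561, 256)·P⁻¹ = [[19683, -512], [-6561, 256]] · [[1, 2], [1, 3]] = [[19171, 37830], [-6305, -12354]].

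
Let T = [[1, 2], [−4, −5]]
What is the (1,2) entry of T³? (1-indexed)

tr T = −4 and det T = 3, so the characteristic polynomial is λ² − (−4)λ + (3) with roots −3 and −1.
Eigenvectors give P = [[−1, −1], [2, 1]] with P⁻¹ = [[1, 1], [−2, −1]], and T = P·diag(−3, −1)·P⁻¹.
Then T³ = P·diag(−27, −1)·P⁻¹ = [[27, 1], [−54, −1]] · [[1, 1], [−2, −1]] = [[25, 26], [−52, −53]].

26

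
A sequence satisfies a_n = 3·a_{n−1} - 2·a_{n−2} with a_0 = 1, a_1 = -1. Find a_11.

-4093

With companion matrix M = [[3, -2], [1, 0]], [a_n, a_{n−1}]ᵀ = M·[a_{n−1}, a_{n−2}]ᵀ, so [a_11, a_10]ᵀ = M¹⁰·[a_1, a_0]ᵀ.
M¹⁰ = [[2047, -2046], [1023, -1022]], giving [a_11, a_10]ᵀ = [[-4093], [-2045]].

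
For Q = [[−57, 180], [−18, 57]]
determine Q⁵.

tr Q = 0 and det Q = −9, so the characteristic polynomial is λ² − (0)λ + (−9) with roots 3 and −3.
Eigenvectors give P = [[3, −10], [1, −3]] with P⁻¹ = [[−3, 10], [−1, 3]], and Q = P·diag(3, −3)·P⁻¹.
Then Q⁵ = P·diag(243, −243)·P⁻¹ = [[729, 2430], [243, 729]] · [[−3, 10], [−1, 3]] = [[−4617, 14580], [−1458, 4617]].

[[−4617, 14580], [−1458, 4617]]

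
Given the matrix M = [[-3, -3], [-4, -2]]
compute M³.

[[-123, -93], [-124, -92]]

M² = [[21, 15], [20, 16]]
M³ = [[-123, -93], [-124, -92]]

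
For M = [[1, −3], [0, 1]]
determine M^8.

M = I + N where N = [[0, −3], [0, 0]] is strictly upper-triangular, so N^2 = 0.
(I + N)^8 = I + 8·N = [[1, −24], [0, 1]].

[[1, −24], [0, 1]]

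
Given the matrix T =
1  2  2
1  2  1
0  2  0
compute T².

[[3, 10, 4], [3, 8, 4], [2, 4, 2]]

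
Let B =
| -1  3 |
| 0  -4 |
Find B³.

[[-1, 63], [0, -64]]

B² = [[1, -15], [0, 16]]
B³ = [[-1, 63], [0, -64]]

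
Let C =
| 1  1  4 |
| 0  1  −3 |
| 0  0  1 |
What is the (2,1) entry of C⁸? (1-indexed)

C = I + N where N = [[0, 1, 4], [0, 0, −3], [0, 0, 0]] is strictly upper-triangular, so N³ = 0.
(I + N)⁸ = I + 8·N + 28·N² = [[1, 8, −52], [0, 1, −24], [0, 0, 1]].

0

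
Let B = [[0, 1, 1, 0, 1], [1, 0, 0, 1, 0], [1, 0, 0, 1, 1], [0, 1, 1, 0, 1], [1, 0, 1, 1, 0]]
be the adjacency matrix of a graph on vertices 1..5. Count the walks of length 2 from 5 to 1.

The number of length-2 walks from vertex 5 to vertex 1 is entry (5,1) of B^2, where B is the adjacency matrix.
B^2 = [[3, 0, 1, 3, 1], [0, 2, 2, 0, 2], [1, 2, 3, 1, 2], [3, 0, 1, 3, 1], [1, 2, 2, 1, 3]]

1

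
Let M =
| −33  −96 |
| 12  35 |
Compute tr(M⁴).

tr M = 2 and det M = −3, so the characteristic polynomial is λ² − (2)λ + (−3) with roots −1 and 3.
Eigenvectors give P = [[−3, −8], [1, 3]] with P⁻¹ = [[−3, −8], [1, 3]], and M = P·diag(−1, 3)·P⁻¹.
Then M⁴ = P·diag(1, 81)·P⁻¹ = [[−3, −648], [1, 243]] · [[−3, −8], [1, 3]] = [[−639, −1920], [240, 721]].

82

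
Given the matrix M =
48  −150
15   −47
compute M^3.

tr M = 1 and det M = −6, so the characteristic polynomial is λ² − (1)λ + (−6) with roots −2 and 3.
Eigenvectors give P = [[3, 10], [1, 3]] with P⁻¹ = [[−3, 10], [1, −3]], and M = P·diag(−2, 3)·P⁻¹.
Then M^3 = P·diag(−8, 27)·P⁻¹ = [[−24, 270], [−8, 81]] · [[−3, 10], [1, −3]] = [[342, −1050], [105, −323]].

[[342, −1050], [105, −323]]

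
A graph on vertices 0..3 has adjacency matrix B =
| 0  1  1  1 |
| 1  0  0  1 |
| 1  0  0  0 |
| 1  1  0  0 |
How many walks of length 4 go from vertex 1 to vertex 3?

The number of length-4 walks from vertex 1 to vertex 3 is entry (1,3) of B^4, where B is the adjacency matrix.
B^2 = [[3, 1, 0, 1], [1, 2, 1, 1], [0, 1, 1, 1], [1, 1, 1, 2]]
B^3 = [[2, 4, 3, 4], [4, 2, 1, 3], [3, 1, 0, 1], [4, 3, 1, 2]]
B^4 = [[11, 6, 2, 6], [6, 7, 4, 6], [2, 4, 3, 4], [6, 6, 4, 7]]

6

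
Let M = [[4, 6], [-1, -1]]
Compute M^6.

tr M = 3 and det M = 2, so the characteristic polynomial is λ² − (3)λ + (2) with roots 2 and 1.
Eigenvectors give P = [[-3, 2], [1, -1]] with P⁻¹ = [[-1, -2], [-1, -3]], and M = P·diag(2, 1)·P⁻¹.
Then M^6 = P·diag(64, 1)·P⁻¹ = [[-192, 2], [64, -1]] · [[-1, -2], [-1, -3]] = [[190, 378], [-63, -125]].

[[190, 378], [-63, -125]]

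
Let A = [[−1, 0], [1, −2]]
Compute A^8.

[[1, 0], [−255, 256]]

tr A = −3 and det A = 2, so the characteristic polynomial is λ² − (−3)λ + (2) with roots −1 and −2.
Eigenvectors give P = [[−1, 0], [−1, 1]] with P⁻¹ = [[−1, 0], [−1, 1]], and A = P·diag(−1, −2)·P⁻¹.
Then A^8 = P·diag(1, 256)·P⁻¹ = [[−1, 0], [−1, 256]] · [[−1, 0], [−1, 1]] = [[1, 0], [−255, 256]].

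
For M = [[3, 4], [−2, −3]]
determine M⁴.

M² = I (check: tr M = 0 and det M = −1), so M⁴ = I since 4 is even.

[[1, 0], [0, 1]]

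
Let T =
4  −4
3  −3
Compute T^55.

T² = T (a projection; rank 1, trace 1), so T^55 = T.

[[4, −4], [3, −3]]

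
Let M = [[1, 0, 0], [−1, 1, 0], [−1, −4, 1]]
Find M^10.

[[1, 0, 0], [−10, 1, 0], [170, −40, 1]]

M = I + N where N = [[0, 0, 0], [−1, 0, 0], [−1, −4, 0]] is strictly lower-triangular, so N^3 = 0.
(I + N)^10 = I + 10·N + 45·N^2 = [[1, 0, 0], [−10, 1, 0], [170, −40, 1]].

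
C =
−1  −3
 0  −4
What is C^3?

[[−1, −63], [0, −64]]

C^2 = [[1, 15], [0, 16]]
C^3 = [[−1, −63], [0, −64]]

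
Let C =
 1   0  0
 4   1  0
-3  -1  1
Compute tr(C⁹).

C = I + N where N = [[0, 0, 0], [4, 0, 0], [-3, -1, 0]] is strictly lower-triangular, so N³ = 0.
(I + N)⁹ = I + 9·N + 36·N² = [[1, 0, 0], [36, 1, 0], [-171, -9, 1]].

3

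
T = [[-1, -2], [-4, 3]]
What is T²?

[[9, -4], [-8, 17]]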